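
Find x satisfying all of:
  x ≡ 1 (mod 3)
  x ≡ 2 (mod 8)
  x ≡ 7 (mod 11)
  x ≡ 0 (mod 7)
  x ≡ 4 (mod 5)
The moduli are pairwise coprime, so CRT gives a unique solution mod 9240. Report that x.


Product of moduli M = 3 · 8 · 11 · 7 · 5 = 9240.
Merge one congruence at a time:
  Start: x ≡ 1 (mod 3).
  Combine with x ≡ 2 (mod 8); new modulus lcm = 24.
    Write x = 1 + 3·t and substitute into x ≡ 2 (mod 8): 3·t ≡ 2 − 1 = 1 (mod 8).
    The inverse of 3 mod 8 is 3 (since 3·3 = 9 = 1·8 + 1), so t ≡ 3·1 = 3 ≡ 3 (mod 8).
    Then x = 1 + 3·3 = 10, valid modulo lcm(3, 8) = 24: x ≡ 10 (mod 24).
  Combine with x ≡ 7 (mod 11); new modulus lcm = 264.
    Write x = 10 + 24·t and substitute into x ≡ 7 (mod 11): 24·t ≡ 7 − 10 = -3 (mod 11).
    Reduce coefficients mod 11: 2·t ≡ 8 (mod 11).
    The inverse of 2 mod 11 is 6 (since 2·6 = 12 = 1·11 + 1), so t ≡ 6·8 = 48 ≡ 4 (mod 11).
    Then x = 10 + 24·4 = 106, valid modulo lcm(24, 11) = 264: x ≡ 106 (mod 264).
  Combine with x ≡ 0 (mod 7); new modulus lcm = 1848.
    Write x = 106 + 264·t and substitute into x ≡ 0 (mod 7): 264·t ≡ 0 − 106 = -106 (mod 7).
    Reduce coefficients mod 7: 5·t ≡ 6 (mod 7).
    The inverse of 5 mod 7 is 3 (since 5·3 = 15 = 2·7 + 1), so t ≡ 3·6 = 18 ≡ 4 (mod 7).
    Then x = 106 + 264·4 = 1162, valid modulo lcm(264, 7) = 1848: x ≡ 1162 (mod 1848).
  Combine with x ≡ 4 (mod 5); new modulus lcm = 9240.
    Write x = 1162 + 1848·t and substitute into x ≡ 4 (mod 5): 1848·t ≡ 4 − 1162 = -1158 (mod 5).
    Reduce coefficients mod 5: 3·t ≡ 2 (mod 5).
    The inverse of 3 mod 5 is 2 (since 3·2 = 6 = 1·5 + 1), so t ≡ 2·2 = 4 ≡ 4 (mod 5).
    Then x = 1162 + 1848·4 = 8554, valid modulo lcm(1848, 5) = 9240: x ≡ 8554 (mod 9240).
Verify against each original: 8554 mod 3 = 1, 8554 mod 8 = 2, 8554 mod 11 = 7, 8554 mod 7 = 0, 8554 mod 5 = 4.

x ≡ 8554 (mod 9240).


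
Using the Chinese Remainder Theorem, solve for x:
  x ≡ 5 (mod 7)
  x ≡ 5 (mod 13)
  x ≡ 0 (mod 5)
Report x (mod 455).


Moduli 7, 13, 5 are pairwise coprime; by CRT there is a unique solution modulo M = 7 · 13 · 5 = 455.
Solve pairwise, accumulating the modulus:
  Start with x ≡ 5 (mod 7).
  Combine with x ≡ 5 (mod 13): since gcd(7, 13) = 1, we get a unique residue mod 91.
    Write x = 5 + 7·t and substitute into x ≡ 5 (mod 13): 7·t ≡ 5 − 5 = 0 (mod 13).
    The inverse of 7 mod 13 is 2 (since 7·2 = 14 = 1·13 + 1), so t ≡ 2·0 = 0 ≡ 0 (mod 13).
    Then x = 5 + 7·0 = 5, valid modulo lcm(7, 13) = 91: x ≡ 5 (mod 91).
  Combine with x ≡ 0 (mod 5): since gcd(91, 5) = 1, we get a unique residue mod 455.
    Write x = 5 + 91·t and substitute into x ≡ 0 (mod 5): 91·t ≡ 0 − 5 = -5 (mod 5).
    Reduce coefficients mod 5: 1·t ≡ 0 (mod 5).
    So t ≡ 0 (mod 5).
    Then x = 5 + 91·0 = 5, valid modulo lcm(91, 5) = 455: x ≡ 5 (mod 455).
Verify: 5 mod 7 = 5 ✓, 5 mod 13 = 5 ✓, 5 mod 5 = 0 ✓.

x ≡ 5 (mod 455).


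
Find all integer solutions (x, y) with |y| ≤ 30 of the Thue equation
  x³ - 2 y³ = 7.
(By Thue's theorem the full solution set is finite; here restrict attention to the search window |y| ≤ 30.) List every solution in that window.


The equation is x³ - 2y³ = 7. For fixed y, x³ = 2·y³ + 7, so a solution requires the RHS to be a perfect cube.
Strategy: iterate y from -30 to 30, compute RHS = 2·y³ + 7, and check whether it is a (positive or negative) perfect cube.
Check small values of y:
  y = 0: RHS = 7 is not a perfect cube.
  y = 1: RHS = 9 is not a perfect cube.
  y = -1: RHS = 5 is not a perfect cube.
  y = 2: RHS = 23 is not a perfect cube.
  y = -2: RHS = -9 is not a perfect cube.
  y = 3: RHS = 61 is not a perfect cube.
  y = -3: RHS = -47 is not a perfect cube.
Continuing the search up to |y| = 30 finds no solutions either.
No (x, y) in the scanned range satisfies the equation.

No integer solutions with |y| ≤ 30.


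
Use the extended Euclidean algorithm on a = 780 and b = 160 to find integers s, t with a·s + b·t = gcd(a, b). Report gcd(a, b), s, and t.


Euclidean algorithm on (780, 160) — divide until remainder is 0:
  780 = 4 · 160 + 140
  160 = 1 · 140 + 20
  140 = 7 · 20 + 0
gcd(780, 160) = 20.
Track Bezout coefficients alongside the remainders: start with r₀ = 780 = a·1 + b·0 (s = 1, t = 0) and r₁ = 160 = a·0 + b·1 (s = 0, t = 1); each new remainder r_{k+1} = r_{k-1} − q_k·r_k inherits s_{k+1} = s_{k-1} − q_k·s_k, t_{k+1} = t_{k-1} − q_k·t_k, so r_k = a·s_k + b·t_k at every step:
  q = 4: r = 140, s = 1 − 4·0 = 1, t = 0 − 4·1 = -4  (check: 780·1 + 160·(-4) = 140)
  q = 1: r = 20, s = 0 − 1·1 = -1, t = 1 − 1·(-4) = 5  (check: 780·(-1) + 160·5 = 20)
The row with r = 20 (the gcd) gives the Bezout coefficients s = -1, t = 5.
Result: 780 · (-1) + 160 · (5) = 20.

gcd(780, 160) = 20; s = -1, t = 5 (check: 780·(-1) + 160·5 = 20).


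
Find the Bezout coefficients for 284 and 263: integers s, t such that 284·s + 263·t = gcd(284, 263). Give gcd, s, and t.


Euclidean algorithm on (284, 263) — divide until remainder is 0:
  284 = 1 · 263 + 21
  263 = 12 · 21 + 11
  21 = 1 · 11 + 10
  11 = 1 · 10 + 1
  10 = 10 · 1 + 0
gcd(284, 263) = 1.
Track Bezout coefficients alongside the remainders: start with r₀ = 284 = a·1 + b·0 (s = 1, t = 0) and r₁ = 263 = a·0 + b·1 (s = 0, t = 1); each new remainder r_{k+1} = r_{k-1} − q_k·r_k inherits s_{k+1} = s_{k-1} − q_k·s_k, t_{k+1} = t_{k-1} − q_k·t_k, so r_k = a·s_k + b·t_k at every step:
  q = 1: r = 21, s = 1 − 1·0 = 1, t = 0 − 1·1 = -1  (check: 284·1 + 263·(-1) = 21)
  q = 12: r = 11, s = 0 − 12·1 = -12, t = 1 − 12·(-1) = 13  (check: 284·(-12) + 263·13 = 11)
  q = 1: r = 10, s = 1 − 1·(-12) = 13, t = -1 − 1·13 = -14  (check: 284·13 + 263·(-14) = 10)
  q = 1: r = 1, s = -12 − 1·13 = -25, t = 13 − 1·(-14) = 27  (check: 284·(-25) + 263·27 = 1)
The row with r = 1 (the gcd) gives the Bezout coefficients s = -25, t = 27.
Result: 284 · (-25) + 263 · (27) = 1.

gcd(284, 263) = 1; s = -25, t = 27 (check: 284·(-25) + 263·27 = 1).


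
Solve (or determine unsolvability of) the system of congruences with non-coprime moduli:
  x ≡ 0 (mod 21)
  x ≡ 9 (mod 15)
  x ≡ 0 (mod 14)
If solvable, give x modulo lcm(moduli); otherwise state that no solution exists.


Moduli 21, 15, 14 are not pairwise coprime, so CRT works modulo lcm(m_i) when all pairwise compatibility conditions hold.
Pairwise compatibility: gcd(m_i, m_j) must divide a_i - a_j for every pair.
Merge one congruence at a time:
  Start: x ≡ 0 (mod 21).
  Combine with x ≡ 9 (mod 15): gcd(21, 15) = 3; 9 - 0 = 9, which IS divisible by 3, so compatible.
    Write x = 0 + 21·t and substitute into x ≡ 9 (mod 15): 21·t ≡ 9 − 0 = 9 (mod 15).
    Divide the congruence (and modulus) by g = 3: 7·t ≡ 3 (mod 5).
    Reduce coefficients mod 5: 2·t ≡ 3 (mod 5).
    The inverse of 2 mod 5 is 3 (since 2·3 = 6 = 1·5 + 1), so t ≡ 3·3 = 9 ≡ 4 (mod 5).
    Then x = 0 + 21·4 = 84, valid modulo lcm(21, 15) = 105: x ≡ 84 (mod 105).
  Combine with x ≡ 0 (mod 14): gcd(105, 14) = 7; 0 - 84 = -84, which IS divisible by 7, so compatible.
    Write x = 84 + 105·t and substitute into x ≡ 0 (mod 14): 105·t ≡ 0 − 84 = -84 (mod 14).
    Divide the congruence (and modulus) by g = 7: 15·t ≡ -12 (mod 2).
    Reduce coefficients mod 2: 1·t ≡ 0 (mod 2).
    So t ≡ 0 (mod 2).
    Then x = 84 + 105·0 = 84, valid modulo lcm(105, 14) = 210: x ≡ 84 (mod 210).
Verify: 84 mod 21 = 0, 84 mod 15 = 9, 84 mod 14 = 0.

x ≡ 84 (mod 210).


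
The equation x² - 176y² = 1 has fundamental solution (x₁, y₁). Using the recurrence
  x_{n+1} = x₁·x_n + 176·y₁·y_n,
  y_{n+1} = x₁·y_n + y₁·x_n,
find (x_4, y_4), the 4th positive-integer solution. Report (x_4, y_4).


Step 1: Find the fundamental solution (x₁, y₁) of x² - 176y² = 1.
  Expand √176 as a continued fraction. a₀ = ⌊√176⌋ = 13; iterate m_{k+1} = d_k·a_k − m_k, d_{k+1} = (176 − m_{k+1}²)/d_k, a_{k+1} = ⌊(a₀ + m_{k+1})/d_{k+1}⌋ (starting m₀ = 0, d₀ = 1), with convergents p_k = a_k·p_{k-1} + p_{k-2}, q_k = a_k·q_{k-1} + q_{k-2} (p₋₁ = 1, q₋₁ = 0):
  k = 0: a₀ = 13; p₀/q₀ = 13/1; p₀² − 176·q₀² = 169 − 176 = -7.
  k = 1: m = 13, d = 7, a = ⌊(13 + 13)/7⌋ = 3; p/q = (3·13 + 1)/(3·1 + 0) = 40/3; p² − 176·q² = 1600 − 1584 = 16.
  k = 2: m = 8, d = 16, a = ⌊(13 + 8)/16⌋ = 1; p/q = (1·40 + 13)/(1·3 + 1) = 53/4; p² − 176·q² = 2809 − 2816 = -7.
  k = 3: m = 8, d = 7, a = ⌊(13 + 8)/7⌋ = 3; p/q = (3·53 + 40)/(3·4 + 3) = 199/15; p² − 176·q² = 39601 − 39600 = 1.
  The first convergent with p² − 176·q² = 1 gives the fundamental solution (x₁, y₁) = (199, 15).
Step 2: Apply the recurrence (x_{n+1}, y_{n+1}) = (x₁x_n + 176y₁y_n, x₁y_n + y₁x_n) repeatedly.
  From (x_1, y_1) = (199, 15): x_2 = 199·199 + 176·15·15 = 79201; y_2 = 199·15 + 15·199 = 5970.
  From (x_2, y_2) = (79201, 5970): x_3 = 199·79201 + 176·15·5970 = 31521799; y_3 = 199·5970 + 15·79201 = 2376045.
  From (x_3, y_3) = (31521799, 2376045): x_4 = 199·31521799 + 176·15·2376045 = 12545596801; y_4 = 199·2376045 + 15·31521799 = 945659940.
Step 3: Verify x_4² - 176·y_4² = 157391999093261433601 - 157391999093261433600 = 1 (should be 1). ✓

(x_1, y_1) = (199, 15); (x_4, y_4) = (12545596801, 945659940).


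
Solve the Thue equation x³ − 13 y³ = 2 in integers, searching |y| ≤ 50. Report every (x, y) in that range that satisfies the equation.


The equation is x³ - 13y³ = 2. For fixed y, x³ = 13·y³ + 2, so a solution requires the RHS to be a perfect cube.
Strategy: iterate y from -50 to 50, compute RHS = 13·y³ + 2, and check whether it is a (positive or negative) perfect cube.
Check small values of y:
  y = 0: RHS = 2 is not a perfect cube.
  y = 1: RHS = 15 is not a perfect cube.
  y = -1: RHS = -11 is not a perfect cube.
  y = 2: RHS = 106 is not a perfect cube.
  y = -2: RHS = -102 is not a perfect cube.
  y = 3: RHS = 353 is not a perfect cube.
  y = -3: RHS = -349 is not a perfect cube.
Continuing the search up to |y| = 50 finds no solutions either.
No (x, y) in the scanned range satisfies the equation.

No integer solutions with |y| ≤ 50.


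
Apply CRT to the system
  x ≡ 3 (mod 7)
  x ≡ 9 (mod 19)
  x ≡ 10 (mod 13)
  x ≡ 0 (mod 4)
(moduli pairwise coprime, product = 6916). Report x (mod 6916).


Product of moduli M = 7 · 19 · 13 · 4 = 6916.
Merge one congruence at a time:
  Start: x ≡ 3 (mod 7).
  Combine with x ≡ 9 (mod 19); new modulus lcm = 133.
    Write x = 3 + 7·t and substitute into x ≡ 9 (mod 19): 7·t ≡ 9 − 3 = 6 (mod 19).
    The inverse of 7 mod 19 is 11 (since 7·11 = 77 = 4·19 + 1), so t ≡ 11·6 = 66 ≡ 9 (mod 19).
    Then x = 3 + 7·9 = 66, valid modulo lcm(7, 19) = 133: x ≡ 66 (mod 133).
  Combine with x ≡ 10 (mod 13); new modulus lcm = 1729.
    Write x = 66 + 133·t and substitute into x ≡ 10 (mod 13): 133·t ≡ 10 − 66 = -56 (mod 13).
    Reduce coefficients mod 13: 3·t ≡ 9 (mod 13).
    The inverse of 3 mod 13 is 9 (since 3·9 = 27 = 2·13 + 1), so t ≡ 9·9 = 81 ≡ 3 (mod 13).
    Then x = 66 + 133·3 = 465, valid modulo lcm(133, 13) = 1729: x ≡ 465 (mod 1729).
  Combine with x ≡ 0 (mod 4); new modulus lcm = 6916.
    Write x = 465 + 1729·t and substitute into x ≡ 0 (mod 4): 1729·t ≡ 0 − 465 = -465 (mod 4).
    Reduce coefficients mod 4: 1·t ≡ 3 (mod 4).
    So t ≡ 3 (mod 4).
    Then x = 465 + 1729·3 = 5652, valid modulo lcm(1729, 4) = 6916: x ≡ 5652 (mod 6916).
Verify against each original: 5652 mod 7 = 3, 5652 mod 19 = 9, 5652 mod 13 = 10, 5652 mod 4 = 0.

x ≡ 5652 (mod 6916).


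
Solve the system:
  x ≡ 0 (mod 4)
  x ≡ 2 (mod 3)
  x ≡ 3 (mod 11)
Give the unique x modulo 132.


Moduli 4, 3, 11 are pairwise coprime; by CRT there is a unique solution modulo M = 4 · 3 · 11 = 132.
Solve pairwise, accumulating the modulus:
  Start with x ≡ 0 (mod 4).
  Combine with x ≡ 2 (mod 3): since gcd(4, 3) = 1, we get a unique residue mod 12.
    Write x = 0 + 4·t and substitute into x ≡ 2 (mod 3): 4·t ≡ 2 − 0 = 2 (mod 3).
    Reduce coefficients mod 3: 1·t ≡ 2 (mod 3).
    So t ≡ 2 (mod 3).
    Then x = 0 + 4·2 = 8, valid modulo lcm(4, 3) = 12: x ≡ 8 (mod 12).
  Combine with x ≡ 3 (mod 11): since gcd(12, 11) = 1, we get a unique residue mod 132.
    Write x = 8 + 12·t and substitute into x ≡ 3 (mod 11): 12·t ≡ 3 − 8 = -5 (mod 11).
    Reduce coefficients mod 11: 1·t ≡ 6 (mod 11).
    So t ≡ 6 (mod 11).
    Then x = 8 + 12·6 = 80, valid modulo lcm(12, 11) = 132: x ≡ 80 (mod 132).
Verify: 80 mod 4 = 0 ✓, 80 mod 3 = 2 ✓, 80 mod 11 = 3 ✓.

x ≡ 80 (mod 132).


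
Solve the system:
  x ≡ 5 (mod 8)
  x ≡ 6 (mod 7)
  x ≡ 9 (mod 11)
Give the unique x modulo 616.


Moduli 8, 7, 11 are pairwise coprime; by CRT there is a unique solution modulo M = 8 · 7 · 11 = 616.
Solve pairwise, accumulating the modulus:
  Start with x ≡ 5 (mod 8).
  Combine with x ≡ 6 (mod 7): since gcd(8, 7) = 1, we get a unique residue mod 56.
    Write x = 5 + 8·t and substitute into x ≡ 6 (mod 7): 8·t ≡ 6 − 5 = 1 (mod 7).
    Reduce coefficients mod 7: 1·t ≡ 1 (mod 7).
    So t ≡ 1 (mod 7).
    Then x = 5 + 8·1 = 13, valid modulo lcm(8, 7) = 56: x ≡ 13 (mod 56).
  Combine with x ≡ 9 (mod 11): since gcd(56, 11) = 1, we get a unique residue mod 616.
    Write x = 13 + 56·t and substitute into x ≡ 9 (mod 11): 56·t ≡ 9 − 13 = -4 (mod 11).
    Reduce coefficients mod 11: 1·t ≡ 7 (mod 11).
    So t ≡ 7 (mod 11).
    Then x = 13 + 56·7 = 405, valid modulo lcm(56, 11) = 616: x ≡ 405 (mod 616).
Verify: 405 mod 8 = 5 ✓, 405 mod 7 = 6 ✓, 405 mod 11 = 9 ✓.

x ≡ 405 (mod 616).


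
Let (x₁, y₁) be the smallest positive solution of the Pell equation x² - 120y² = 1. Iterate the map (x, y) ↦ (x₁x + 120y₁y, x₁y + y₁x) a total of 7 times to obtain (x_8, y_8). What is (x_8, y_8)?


Step 1: Find the fundamental solution (x₁, y₁) of x² - 120y² = 1.
  Expand √120 as a continued fraction. a₀ = ⌊√120⌋ = 10; iterate m_{k+1} = d_k·a_k − m_k, d_{k+1} = (120 − m_{k+1}²)/d_k, a_{k+1} = ⌊(a₀ + m_{k+1})/d_{k+1}⌋ (starting m₀ = 0, d₀ = 1), with convergents p_k = a_k·p_{k-1} + p_{k-2}, q_k = a_k·q_{k-1} + q_{k-2} (p₋₁ = 1, q₋₁ = 0):
  k = 0: a₀ = 10; p₀/q₀ = 10/1; p₀² − 120·q₀² = 100 − 120 = -20.
  k = 1: m = 10, d = 20, a = ⌊(10 + 10)/20⌋ = 1; p/q = (1·10 + 1)/(1·1 + 0) = 11/1; p² − 120·q² = 121 − 120 = 1.
  The first convergent with p² − 120·q² = 1 gives the fundamental solution (x₁, y₁) = (11, 1).
Step 2: Apply the recurrence (x_{n+1}, y_{n+1}) = (x₁x_n + 120y₁y_n, x₁y_n + y₁x_n) repeatedly.
  From (x_1, y_1) = (11, 1): x_2 = 11·11 + 120·1·1 = 241; y_2 = 11·1 + 1·11 = 22.
  From (x_2, y_2) = (241, 22): x_3 = 11·241 + 120·1·22 = 5291; y_3 = 11·22 + 1·241 = 483.
  From (x_3, y_3) = (5291, 483): x_4 = 11·5291 + 120·1·483 = 116161; y_4 = 11·483 + 1·5291 = 10604.
  From (x_4, y_4) = (116161, 10604): x_5 = 11·116161 + 120·1·10604 = 2550251; y_5 = 11·10604 + 1·116161 = 232805.
  From (x_5, y_5) = (2550251, 232805): x_6 = 11·2550251 + 120·1·232805 = 55989361; y_6 = 11·232805 + 1·2550251 = 5111106.
  From (x_6, y_6) = (55989361, 5111106): x_7 = 11·55989361 + 120·1·5111106 = 1229215691; y_7 = 11·5111106 + 1·55989361 = 112211527.
  From (x_7, y_7) = (1229215691, 112211527): x_8 = 11·1229215691 + 120·1·112211527 = 26986755841; y_8 = 11·112211527 + 1·1229215691 = 2463542488.
Step 3: Verify x_8² - 120·y_8² = 728284990821747617281 - 728284990821747617280 = 1 (should be 1). ✓

(x_1, y_1) = (11, 1); (x_8, y_8) = (26986755841, 2463542488).


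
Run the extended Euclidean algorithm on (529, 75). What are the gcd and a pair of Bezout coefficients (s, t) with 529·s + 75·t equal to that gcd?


Euclidean algorithm on (529, 75) — divide until remainder is 0:
  529 = 7 · 75 + 4
  75 = 18 · 4 + 3
  4 = 1 · 3 + 1
  3 = 3 · 1 + 0
gcd(529, 75) = 1.
Track Bezout coefficients alongside the remainders: start with r₀ = 529 = a·1 + b·0 (s = 1, t = 0) and r₁ = 75 = a·0 + b·1 (s = 0, t = 1); each new remainder r_{k+1} = r_{k-1} − q_k·r_k inherits s_{k+1} = s_{k-1} − q_k·s_k, t_{k+1} = t_{k-1} − q_k·t_k, so r_k = a·s_k + b·t_k at every step:
  q = 7: r = 4, s = 1 − 7·0 = 1, t = 0 − 7·1 = -7  (check: 529·1 + 75·(-7) = 4)
  q = 18: r = 3, s = 0 − 18·1 = -18, t = 1 − 18·(-7) = 127  (check: 529·(-18) + 75·127 = 3)
  q = 1: r = 1, s = 1 − 1·(-18) = 19, t = -7 − 1·127 = -134  (check: 529·19 + 75·(-134) = 1)
The row with r = 1 (the gcd) gives the Bezout coefficients s = 19, t = -134.
Result: 529 · (19) + 75 · (-134) = 1.

gcd(529, 75) = 1; s = 19, t = -134 (check: 529·19 + 75·(-134) = 1).


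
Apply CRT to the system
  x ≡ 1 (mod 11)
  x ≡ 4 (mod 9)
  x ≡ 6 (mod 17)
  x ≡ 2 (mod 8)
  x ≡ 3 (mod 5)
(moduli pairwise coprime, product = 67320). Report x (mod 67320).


Product of moduli M = 11 · 9 · 17 · 8 · 5 = 67320.
Merge one congruence at a time:
  Start: x ≡ 1 (mod 11).
  Combine with x ≡ 4 (mod 9); new modulus lcm = 99.
    Write x = 1 + 11·t and substitute into x ≡ 4 (mod 9): 11·t ≡ 4 − 1 = 3 (mod 9).
    Reduce coefficients mod 9: 2·t ≡ 3 (mod 9).
    The inverse of 2 mod 9 is 5 (since 2·5 = 10 = 1·9 + 1), so t ≡ 5·3 = 15 ≡ 6 (mod 9).
    Then x = 1 + 11·6 = 67, valid modulo lcm(11, 9) = 99: x ≡ 67 (mod 99).
  Combine with x ≡ 6 (mod 17); new modulus lcm = 1683.
    Write x = 67 + 99·t and substitute into x ≡ 6 (mod 17): 99·t ≡ 6 − 67 = -61 (mod 17).
    Reduce coefficients mod 17: 14·t ≡ 7 (mod 17).
    The inverse of 14 mod 17 is 11 (since 14·11 = 154 = 9·17 + 1), so t ≡ 11·7 = 77 ≡ 9 (mod 17).
    Then x = 67 + 99·9 = 958, valid modulo lcm(99, 17) = 1683: x ≡ 958 (mod 1683).
  Combine with x ≡ 2 (mod 8); new modulus lcm = 13464.
    Write x = 958 + 1683·t and substitute into x ≡ 2 (mod 8): 1683·t ≡ 2 − 958 = -956 (mod 8).
    Reduce coefficients mod 8: 3·t ≡ 4 (mod 8).
    The inverse of 3 mod 8 is 3 (since 3·3 = 9 = 1·8 + 1), so t ≡ 3·4 = 12 ≡ 4 (mod 8).
    Then x = 958 + 1683·4 = 7690, valid modulo lcm(1683, 8) = 13464: x ≡ 7690 (mod 13464).
  Combine with x ≡ 3 (mod 5); new modulus lcm = 67320.
    Write x = 7690 + 13464·t and substitute into x ≡ 3 (mod 5): 13464·t ≡ 3 − 7690 = -7687 (mod 5).
    Reduce coefficients mod 5: 4·t ≡ 3 (mod 5).
    The inverse of 4 mod 5 is 4 (since 4·4 = 16 = 3·5 + 1), so t ≡ 4·3 = 12 ≡ 2 (mod 5).
    Then x = 7690 + 13464·2 = 34618, valid modulo lcm(13464, 5) = 67320: x ≡ 34618 (mod 67320).
Verify against each original: 34618 mod 11 = 1, 34618 mod 9 = 4, 34618 mod 17 = 6, 34618 mod 8 = 2, 34618 mod 5 = 3.

x ≡ 34618 (mod 67320).


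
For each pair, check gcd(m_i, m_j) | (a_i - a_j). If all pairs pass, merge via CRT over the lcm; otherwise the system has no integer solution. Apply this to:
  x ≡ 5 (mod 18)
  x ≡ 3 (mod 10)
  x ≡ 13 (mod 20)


Moduli 18, 10, 20 are not pairwise coprime, so CRT works modulo lcm(m_i) when all pairwise compatibility conditions hold.
Pairwise compatibility: gcd(m_i, m_j) must divide a_i - a_j for every pair.
Merge one congruence at a time:
  Start: x ≡ 5 (mod 18).
  Combine with x ≡ 3 (mod 10): gcd(18, 10) = 2; 3 - 5 = -2, which IS divisible by 2, so compatible.
    Write x = 5 + 18·t and substitute into x ≡ 3 (mod 10): 18·t ≡ 3 − 5 = -2 (mod 10).
    Divide the congruence (and modulus) by g = 2: 9·t ≡ -1 (mod 5).
    Reduce coefficients mod 5: 4·t ≡ 4 (mod 5).
    The inverse of 4 mod 5 is 4 (since 4·4 = 16 = 3·5 + 1), so t ≡ 4·4 = 16 ≡ 1 (mod 5).
    Then x = 5 + 18·1 = 23, valid modulo lcm(18, 10) = 90: x ≡ 23 (mod 90).
  Combine with x ≡ 13 (mod 20): gcd(90, 20) = 10; 13 - 23 = -10, which IS divisible by 10, so compatible.
    Write x = 23 + 90·t and substitute into x ≡ 13 (mod 20): 90·t ≡ 13 − 23 = -10 (mod 20).
    Divide the congruence (and modulus) by g = 10: 9·t ≡ -1 (mod 2).
    Reduce coefficients mod 2: 1·t ≡ 1 (mod 2).
    So t ≡ 1 (mod 2).
    Then x = 23 + 90·1 = 113, valid modulo lcm(90, 20) = 180: x ≡ 113 (mod 180).
Verify: 113 mod 18 = 5, 113 mod 10 = 3, 113 mod 20 = 13.

x ≡ 113 (mod 180).


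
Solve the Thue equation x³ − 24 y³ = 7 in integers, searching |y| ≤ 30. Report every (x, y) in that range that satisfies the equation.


The equation is x³ - 24y³ = 7. For fixed y, x³ = 24·y³ + 7, so a solution requires the RHS to be a perfect cube.
Strategy: iterate y from -30 to 30, compute RHS = 24·y³ + 7, and check whether it is a (positive or negative) perfect cube.
Check small values of y:
  y = 0: RHS = 7 is not a perfect cube.
  y = 1: RHS = 31 is not a perfect cube.
  y = -1: RHS = -17 is not a perfect cube.
  y = 2: RHS = 199 is not a perfect cube.
  y = -2: RHS = -185 is not a perfect cube.
  y = 3: RHS = 655 is not a perfect cube.
  y = -3: RHS = -641 is not a perfect cube.
Continuing the search up to |y| = 30 finds no solutions either.
No (x, y) in the scanned range satisfies the equation.

No integer solutions with |y| ≤ 30.


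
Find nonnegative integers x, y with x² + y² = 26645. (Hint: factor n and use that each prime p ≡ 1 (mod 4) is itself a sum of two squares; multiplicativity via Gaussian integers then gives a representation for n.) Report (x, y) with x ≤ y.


Step 1: Factor n = 26645 = 5 · 73^2.
Step 2: Check the mod-4 condition on each prime factor: 5 ≡ 1 (mod 4), exponent 1; 73 ≡ 1 (mod 4), exponent 2.
All primes ≡ 3 (mod 4) appear to even exponent (or don't appear), so by the two-squares theorem n IS expressible as a sum of two squares.
Step 3: Build a representation. Here n = 5 · 73 · 73 is a product of primes ≡ 1 (mod 4). Each prime p ≡ 1 (mod 4) is itself a sum of two squares; find a² by testing p − a² for a perfect square:
  5: 5 − 1² = 4 = 2² ⇒ 5 = 1² + 2².
  73: 73 − 1² = 72, 73 − 2² = 69, 73 − 3² = 64 = 8² ⇒ 73 = 3² + 8².
  Combine using the Brahmagupta–Fibonacci identity (a² + b²)(c² + d²) = (ac − bd)² + (ad + bc)² = (ac + bd)² + (ad − bc)²:
  5 · 73 = 365: from (1² + 2²)(3² + 8²), take (1·3 − 2·8, 1·8 + 2·3) = (3 − 16, 8 + 6) = (-13, 14); dropping signs (only squares matter) gives (13, 14); check 13² + 14² = 169 + 196 = 365 ✓.
  365 · 73 = 26645: from (13² + 14²)(3² + 8²), take (13·3 − 14·8, 13·8 + 14·3) = (39 − 112, 104 + 42) = (-73, 146); dropping signs (only squares matter) gives (73, 146); check 73² + 146² = 5329 + 21316 = 26645 ✓.
Step 4: Order so x ≤ y and verify: 73² + 146² = 5329 + 21316 = 26645 = n. ✓

n = 26645 = 73² + 146² (one valid representation with x ≤ y).


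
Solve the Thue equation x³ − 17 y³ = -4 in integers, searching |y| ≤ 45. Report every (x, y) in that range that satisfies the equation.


The equation is x³ - 17y³ = -4. For fixed y, x³ = 17·y³ − 4, so a solution requires the RHS to be a perfect cube.
Strategy: iterate y from -45 to 45, compute RHS = 17·y³ − 4, and check whether it is a (positive or negative) perfect cube.
Check small values of y:
  y = 0: RHS = -4 is not a perfect cube.
  y = 1: RHS = 13 is not a perfect cube.
  y = -1: RHS = -21 is not a perfect cube.
  y = 2: RHS = 132 is not a perfect cube.
  y = -2: RHS = -140 is not a perfect cube.
  y = 3: RHS = 455 is not a perfect cube.
  y = -3: RHS = -463 is not a perfect cube.
Continuing the search up to |y| = 45 finds no solutions either.
No (x, y) in the scanned range satisfies the equation.

No integer solutions with |y| ≤ 45.


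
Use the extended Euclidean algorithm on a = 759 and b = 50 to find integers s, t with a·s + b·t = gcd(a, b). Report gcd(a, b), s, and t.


Euclidean algorithm on (759, 50) — divide until remainder is 0:
  759 = 15 · 50 + 9
  50 = 5 · 9 + 5
  9 = 1 · 5 + 4
  5 = 1 · 4 + 1
  4 = 4 · 1 + 0
gcd(759, 50) = 1.
Track Bezout coefficients alongside the remainders: start with r₀ = 759 = a·1 + b·0 (s = 1, t = 0) and r₁ = 50 = a·0 + b·1 (s = 0, t = 1); each new remainder r_{k+1} = r_{k-1} − q_k·r_k inherits s_{k+1} = s_{k-1} − q_k·s_k, t_{k+1} = t_{k-1} − q_k·t_k, so r_k = a·s_k + b·t_k at every step:
  q = 15: r = 9, s = 1 − 15·0 = 1, t = 0 − 15·1 = -15  (check: 759·1 + 50·(-15) = 9)
  q = 5: r = 5, s = 0 − 5·1 = -5, t = 1 − 5·(-15) = 76  (check: 759·(-5) + 50·76 = 5)
  q = 1: r = 4, s = 1 − 1·(-5) = 6, t = -15 − 1·76 = -91  (check: 759·6 + 50·(-91) = 4)
  q = 1: r = 1, s = -5 − 1·6 = -11, t = 76 − 1·(-91) = 167  (check: 759·(-11) + 50·167 = 1)
The row with r = 1 (the gcd) gives the Bezout coefficients s = -11, t = 167.
Result: 759 · (-11) + 50 · (167) = 1.

gcd(759, 50) = 1; s = -11, t = 167 (check: 759·(-11) + 50·167 = 1).


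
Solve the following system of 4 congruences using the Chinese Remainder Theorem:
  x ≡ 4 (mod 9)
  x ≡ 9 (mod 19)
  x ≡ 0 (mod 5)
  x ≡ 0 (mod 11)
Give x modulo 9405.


Product of moduli M = 9 · 19 · 5 · 11 = 9405.
Merge one congruence at a time:
  Start: x ≡ 4 (mod 9).
  Combine with x ≡ 9 (mod 19); new modulus lcm = 171.
    Write x = 4 + 9·t and substitute into x ≡ 9 (mod 19): 9·t ≡ 9 − 4 = 5 (mod 19).
    The inverse of 9 mod 19 is 17 (since 9·17 = 153 = 8·19 + 1), so t ≡ 17·5 = 85 ≡ 9 (mod 19).
    Then x = 4 + 9·9 = 85, valid modulo lcm(9, 19) = 171: x ≡ 85 (mod 171).
  Combine with x ≡ 0 (mod 5); new modulus lcm = 855.
    Write x = 85 + 171·t and substitute into x ≡ 0 (mod 5): 171·t ≡ 0 − 85 = -85 (mod 5).
    Reduce coefficients mod 5: 1·t ≡ 0 (mod 5).
    So t ≡ 0 (mod 5).
    Then x = 85 + 171·0 = 85, valid modulo lcm(171, 5) = 855: x ≡ 85 (mod 855).
  Combine with x ≡ 0 (mod 11); new modulus lcm = 9405.
    Write x = 85 + 855·t and substitute into x ≡ 0 (mod 11): 855·t ≡ 0 − 85 = -85 (mod 11).
    Reduce coefficients mod 11: 8·t ≡ 3 (mod 11).
    The inverse of 8 mod 11 is 7 (since 8·7 = 56 = 5·11 + 1), so t ≡ 7·3 = 21 ≡ 10 (mod 11).
    Then x = 85 + 855·10 = 8635, valid modulo lcm(855, 11) = 9405: x ≡ 8635 (mod 9405).
Verify against each original: 8635 mod 9 = 4, 8635 mod 19 = 9, 8635 mod 5 = 0, 8635 mod 11 = 0.

x ≡ 8635 (mod 9405).


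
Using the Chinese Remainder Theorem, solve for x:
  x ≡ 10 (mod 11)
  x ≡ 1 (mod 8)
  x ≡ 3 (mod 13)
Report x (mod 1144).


Moduli 11, 8, 13 are pairwise coprime; by CRT there is a unique solution modulo M = 11 · 8 · 13 = 1144.
Solve pairwise, accumulating the modulus:
  Start with x ≡ 10 (mod 11).
  Combine with x ≡ 1 (mod 8): since gcd(11, 8) = 1, we get a unique residue mod 88.
    Write x = 10 + 11·t and substitute into x ≡ 1 (mod 8): 11·t ≡ 1 − 10 = -9 (mod 8).
    Reduce coefficients mod 8: 3·t ≡ 7 (mod 8).
    The inverse of 3 mod 8 is 3 (since 3·3 = 9 = 1·8 + 1), so t ≡ 3·7 = 21 ≡ 5 (mod 8).
    Then x = 10 + 11·5 = 65, valid modulo lcm(11, 8) = 88: x ≡ 65 (mod 88).
  Combine with x ≡ 3 (mod 13): since gcd(88, 13) = 1, we get a unique residue mod 1144.
    Write x = 65 + 88·t and substitute into x ≡ 3 (mod 13): 88·t ≡ 3 − 65 = -62 (mod 13).
    Reduce coefficients mod 13: 10·t ≡ 3 (mod 13).
    The inverse of 10 mod 13 is 4 (since 10·4 = 40 = 3·13 + 1), so t ≡ 4·3 = 12 ≡ 12 (mod 13).
    Then x = 65 + 88·12 = 1121, valid modulo lcm(88, 13) = 1144: x ≡ 1121 (mod 1144).
Verify: 1121 mod 11 = 10 ✓, 1121 mod 8 = 1 ✓, 1121 mod 13 = 3 ✓.

x ≡ 1121 (mod 1144).


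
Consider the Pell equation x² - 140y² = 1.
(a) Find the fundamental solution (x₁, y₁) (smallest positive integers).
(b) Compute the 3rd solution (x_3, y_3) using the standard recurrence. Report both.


Step 1: Find the fundamental solution (x₁, y₁) of x² - 140y² = 1.
  Expand √140 as a continued fraction. a₀ = ⌊√140⌋ = 11; iterate m_{k+1} = d_k·a_k − m_k, d_{k+1} = (140 − m_{k+1}²)/d_k, a_{k+1} = ⌊(a₀ + m_{k+1})/d_{k+1}⌋ (starting m₀ = 0, d₀ = 1), with convergents p_k = a_k·p_{k-1} + p_{k-2}, q_k = a_k·q_{k-1} + q_{k-2} (p₋₁ = 1, q₋₁ = 0):
  k = 0: a₀ = 11; p₀/q₀ = 11/1; p₀² − 140·q₀² = 121 − 140 = -19.
  k = 1: m = 11, d = 19, a = ⌊(11 + 11)/19⌋ = 1; p/q = (1·11 + 1)/(1·1 + 0) = 12/1; p² − 140·q² = 144 − 140 = 4.
  k = 2: m = 8, d = 4, a = ⌊(11 + 8)/4⌋ = 4; p/q = (4·12 + 11)/(4·1 + 1) = 59/5; p² − 140·q² = 3481 − 3500 = -19.
  k = 3: m = 8, d = 19, a = ⌊(11 + 8)/19⌋ = 1; p/q = (1·59 + 12)/(1·5 + 1) = 71/6; p² − 140·q² = 5041 − 5040 = 1.
  The first convergent with p² − 140·q² = 1 gives the fundamental solution (x₁, y₁) = (71, 6).
Step 2: Apply the recurrence (x_{n+1}, y_{n+1}) = (x₁x_n + 140y₁y_n, x₁y_n + y₁x_n) repeatedly.
  From (x_1, y_1) = (71, 6): x_2 = 71·71 + 140·6·6 = 10081; y_2 = 71·6 + 6·71 = 852.
  From (x_2, y_2) = (10081, 852): x_3 = 71·10081 + 140·6·852 = 1431431; y_3 = 71·852 + 6·10081 = 120978.
Step 3: Verify x_3² - 140·y_3² = 2048994707761 - 2048994707760 = 1 (should be 1). ✓

(x_1, y_1) = (71, 6); (x_3, y_3) = (1431431, 120978).


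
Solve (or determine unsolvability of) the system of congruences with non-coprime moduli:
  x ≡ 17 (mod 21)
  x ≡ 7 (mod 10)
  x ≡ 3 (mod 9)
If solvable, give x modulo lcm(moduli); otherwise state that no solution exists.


Moduli 21, 10, 9 are not pairwise coprime, so CRT works modulo lcm(m_i) when all pairwise compatibility conditions hold.
Pairwise compatibility: gcd(m_i, m_j) must divide a_i - a_j for every pair.
Merge one congruence at a time:
  Start: x ≡ 17 (mod 21).
  Combine with x ≡ 7 (mod 10): gcd(21, 10) = 1; 7 - 17 = -10, which IS divisible by 1, so compatible.
    Write x = 17 + 21·t and substitute into x ≡ 7 (mod 10): 21·t ≡ 7 − 17 = -10 (mod 10).
    Reduce coefficients mod 10: 1·t ≡ 0 (mod 10).
    So t ≡ 0 (mod 10).
    Then x = 17 + 21·0 = 17, valid modulo lcm(21, 10) = 210: x ≡ 17 (mod 210).
  Combine with x ≡ 3 (mod 9): gcd(210, 9) = 3, and 3 - 17 = -14 is NOT divisible by 3.
    ⇒ system is inconsistent (no integer solution).

No solution (the system is inconsistent).


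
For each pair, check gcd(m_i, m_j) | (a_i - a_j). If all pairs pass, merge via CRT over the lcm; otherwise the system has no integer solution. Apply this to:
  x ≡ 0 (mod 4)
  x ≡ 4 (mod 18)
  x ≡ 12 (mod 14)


Moduli 4, 18, 14 are not pairwise coprime, so CRT works modulo lcm(m_i) when all pairwise compatibility conditions hold.
Pairwise compatibility: gcd(m_i, m_j) must divide a_i - a_j for every pair.
Merge one congruence at a time:
  Start: x ≡ 0 (mod 4).
  Combine with x ≡ 4 (mod 18): gcd(4, 18) = 2; 4 - 0 = 4, which IS divisible by 2, so compatible.
    Write x = 0 + 4·t and substitute into x ≡ 4 (mod 18): 4·t ≡ 4 − 0 = 4 (mod 18).
    Divide the congruence (and modulus) by g = 2: 2·t ≡ 2 (mod 9).
    The inverse of 2 mod 9 is 5 (since 2·5 = 10 = 1·9 + 1), so t ≡ 5·2 = 10 ≡ 1 (mod 9).
    Then x = 0 + 4·1 = 4, valid modulo lcm(4, 18) = 36: x ≡ 4 (mod 36).
  Combine with x ≡ 12 (mod 14): gcd(36, 14) = 2; 12 - 4 = 8, which IS divisible by 2, so compatible.
    Write x = 4 + 36·t and substitute into x ≡ 12 (mod 14): 36·t ≡ 12 − 4 = 8 (mod 14).
    Divide the congruence (and modulus) by g = 2: 18·t ≡ 4 (mod 7).
    Reduce coefficients mod 7: 4·t ≡ 4 (mod 7).
    The inverse of 4 mod 7 is 2 (since 4·2 = 8 = 1·7 + 1), so t ≡ 2·4 = 8 ≡ 1 (mod 7).
    Then x = 4 + 36·1 = 40, valid modulo lcm(36, 14) = 252: x ≡ 40 (mod 252).
Verify: 40 mod 4 = 0, 40 mod 18 = 4, 40 mod 14 = 12.

x ≡ 40 (mod 252).


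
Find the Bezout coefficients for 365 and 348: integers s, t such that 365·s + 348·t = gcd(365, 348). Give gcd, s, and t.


Euclidean algorithm on (365, 348) — divide until remainder is 0:
  365 = 1 · 348 + 17
  348 = 20 · 17 + 8
  17 = 2 · 8 + 1
  8 = 8 · 1 + 0
gcd(365, 348) = 1.
Track Bezout coefficients alongside the remainders: start with r₀ = 365 = a·1 + b·0 (s = 1, t = 0) and r₁ = 348 = a·0 + b·1 (s = 0, t = 1); each new remainder r_{k+1} = r_{k-1} − q_k·r_k inherits s_{k+1} = s_{k-1} − q_k·s_k, t_{k+1} = t_{k-1} − q_k·t_k, so r_k = a·s_k + b·t_k at every step:
  q = 1: r = 17, s = 1 − 1·0 = 1, t = 0 − 1·1 = -1  (check: 365·1 + 348·(-1) = 17)
  q = 20: r = 8, s = 0 − 20·1 = -20, t = 1 − 20·(-1) = 21  (check: 365·(-20) + 348·21 = 8)
  q = 2: r = 1, s = 1 − 2·(-20) = 41, t = -1 − 2·21 = -43  (check: 365·41 + 348·(-43) = 1)
The row with r = 1 (the gcd) gives the Bezout coefficients s = 41, t = -43.
Result: 365 · (41) + 348 · (-43) = 1.

gcd(365, 348) = 1; s = 41, t = -43 (check: 365·41 + 348·(-43) = 1).


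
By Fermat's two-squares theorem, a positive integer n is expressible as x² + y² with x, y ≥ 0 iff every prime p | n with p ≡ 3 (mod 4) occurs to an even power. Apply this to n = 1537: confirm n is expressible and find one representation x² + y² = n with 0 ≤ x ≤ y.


Step 1: Factor n = 1537 = 29 · 53.
Step 2: Check the mod-4 condition on each prime factor: 29 ≡ 1 (mod 4), exponent 1; 53 ≡ 1 (mod 4), exponent 1.
All primes ≡ 3 (mod 4) appear to even exponent (or don't appear), so by the two-squares theorem n IS expressible as a sum of two squares.
Step 3: Build a representation. Here n = 29 · 53 is a product of primes ≡ 1 (mod 4). Each prime p ≡ 1 (mod 4) is itself a sum of two squares; find a² by testing p − a² for a perfect square:
  29: 29 − 1² = 28, 29 − 2² = 25 = 5² ⇒ 29 = 2² + 5².
  53: 53 − 1² = 52, 53 − 2² = 49 = 7² ⇒ 53 = 2² + 7².
  Combine using the Brahmagupta–Fibonacci identity (a² + b²)(c² + d²) = (ac − bd)² + (ad + bc)² = (ac + bd)² + (ad − bc)²:
  29 · 53 = 1537: from (2² + 5²)(2² + 7²), take (2·2 − 5·7, 2·7 + 5·2) = (4 − 35, 14 + 10) = (-31, 24); dropping signs (only squares matter) gives (31, 24); check 31² + 24² = 961 + 576 = 1537 ✓.
Step 4: Order so x ≤ y and verify: 24² + 31² = 576 + 961 = 1537 = n. ✓

n = 1537 = 24² + 31² (one valid representation with x ≤ y).


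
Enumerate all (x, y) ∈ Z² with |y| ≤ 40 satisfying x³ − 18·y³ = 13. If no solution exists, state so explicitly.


The equation is x³ - 18y³ = 13. For fixed y, x³ = 18·y³ + 13, so a solution requires the RHS to be a perfect cube.
Strategy: iterate y from -40 to 40, compute RHS = 18·y³ + 13, and check whether it is a (positive or negative) perfect cube.
Check small values of y:
  y = 0: RHS = 13 is not a perfect cube.
  y = 1: RHS = 31 is not a perfect cube.
  y = -1: RHS = -5 is not a perfect cube.
  y = 2: RHS = 157 is not a perfect cube.
  y = -2: RHS = -131 is not a perfect cube.
  y = 3: RHS = 499 is not a perfect cube.
  y = -3: RHS = -473 is not a perfect cube.
Continuing the search up to |y| = 40 finds no solutions either.
No (x, y) in the scanned range satisfies the equation.

No integer solutions with |y| ≤ 40.


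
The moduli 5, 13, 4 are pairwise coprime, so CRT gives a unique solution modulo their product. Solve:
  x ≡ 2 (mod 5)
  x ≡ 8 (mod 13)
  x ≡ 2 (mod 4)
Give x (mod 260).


Moduli 5, 13, 4 are pairwise coprime; by CRT there is a unique solution modulo M = 5 · 13 · 4 = 260.
Solve pairwise, accumulating the modulus:
  Start with x ≡ 2 (mod 5).
  Combine with x ≡ 8 (mod 13): since gcd(5, 13) = 1, we get a unique residue mod 65.
    Write x = 2 + 5·t and substitute into x ≡ 8 (mod 13): 5·t ≡ 8 − 2 = 6 (mod 13).
    The inverse of 5 mod 13 is 8 (since 5·8 = 40 = 3·13 + 1), so t ≡ 8·6 = 48 ≡ 9 (mod 13).
    Then x = 2 + 5·9 = 47, valid modulo lcm(5, 13) = 65: x ≡ 47 (mod 65).
  Combine with x ≡ 2 (mod 4): since gcd(65, 4) = 1, we get a unique residue mod 260.
    Write x = 47 + 65·t and substitute into x ≡ 2 (mod 4): 65·t ≡ 2 − 47 = -45 (mod 4).
    Reduce coefficients mod 4: 1·t ≡ 3 (mod 4).
    So t ≡ 3 (mod 4).
    Then x = 47 + 65·3 = 242, valid modulo lcm(65, 4) = 260: x ≡ 242 (mod 260).
Verify: 242 mod 5 = 2 ✓, 242 mod 13 = 8 ✓, 242 mod 4 = 2 ✓.

x ≡ 242 (mod 260).


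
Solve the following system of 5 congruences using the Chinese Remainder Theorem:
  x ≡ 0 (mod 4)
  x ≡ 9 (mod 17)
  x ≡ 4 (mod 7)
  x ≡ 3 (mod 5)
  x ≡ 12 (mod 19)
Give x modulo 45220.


Product of moduli M = 4 · 17 · 7 · 5 · 19 = 45220.
Merge one congruence at a time:
  Start: x ≡ 0 (mod 4).
  Combine with x ≡ 9 (mod 17); new modulus lcm = 68.
    Write x = 0 + 4·t and substitute into x ≡ 9 (mod 17): 4·t ≡ 9 − 0 = 9 (mod 17).
    The inverse of 4 mod 17 is 13 (since 4·13 = 52 = 3·17 + 1), so t ≡ 13·9 = 117 ≡ 15 (mod 17).
    Then x = 0 + 4·15 = 60, valid modulo lcm(4, 17) = 68: x ≡ 60 (mod 68).
  Combine with x ≡ 4 (mod 7); new modulus lcm = 476.
    Write x = 60 + 68·t and substitute into x ≡ 4 (mod 7): 68·t ≡ 4 − 60 = -56 (mod 7).
    Reduce coefficients mod 7: 5·t ≡ 0 (mod 7).
    The inverse of 5 mod 7 is 3 (since 5·3 = 15 = 2·7 + 1), so t ≡ 3·0 = 0 ≡ 0 (mod 7).
    Then x = 60 + 68·0 = 60, valid modulo lcm(68, 7) = 476: x ≡ 60 (mod 476).
  Combine with x ≡ 3 (mod 5); new modulus lcm = 2380.
    Write x = 60 + 476·t and substitute into x ≡ 3 (mod 5): 476·t ≡ 3 − 60 = -57 (mod 5).
    Reduce coefficients mod 5: 1·t ≡ 3 (mod 5).
    So t ≡ 3 (mod 5).
    Then x = 60 + 476·3 = 1488, valid modulo lcm(476, 5) = 2380: x ≡ 1488 (mod 2380).
  Combine with x ≡ 12 (mod 19); new modulus lcm = 45220.
    Write x = 1488 + 2380·t and substitute into x ≡ 12 (mod 19): 2380·t ≡ 12 − 1488 = -1476 (mod 19).
    Reduce coefficients mod 19: 5·t ≡ 6 (mod 19).
    The inverse of 5 mod 19 is 4 (since 5·4 = 20 = 1·19 + 1), so t ≡ 4·6 = 24 ≡ 5 (mod 19).
    Then x = 1488 + 2380·5 = 13388, valid modulo lcm(2380, 19) = 45220: x ≡ 13388 (mod 45220).
Verify against each original: 13388 mod 4 = 0, 13388 mod 17 = 9, 13388 mod 7 = 4, 13388 mod 5 = 3, 13388 mod 19 = 12.

x ≡ 13388 (mod 45220).


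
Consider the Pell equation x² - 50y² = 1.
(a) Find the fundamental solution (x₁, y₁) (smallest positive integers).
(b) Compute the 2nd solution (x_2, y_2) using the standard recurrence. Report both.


Step 1: Find the fundamental solution (x₁, y₁) of x² - 50y² = 1.
  Expand √50 as a continued fraction. a₀ = ⌊√50⌋ = 7; iterate m_{k+1} = d_k·a_k − m_k, d_{k+1} = (50 − m_{k+1}²)/d_k, a_{k+1} = ⌊(a₀ + m_{k+1})/d_{k+1}⌋ (starting m₀ = 0, d₀ = 1), with convergents p_k = a_k·p_{k-1} + p_{k-2}, q_k = a_k·q_{k-1} + q_{k-2} (p₋₁ = 1, q₋₁ = 0):
  k = 0: a₀ = 7; p₀/q₀ = 7/1; p₀² − 50·q₀² = 49 − 50 = -1.
  k = 1: m = 7, d = 1, a = ⌊(7 + 7)/1⌋ = 14; p/q = (14·7 + 1)/(14·1 + 0) = 99/14; p² − 50·q² = 9801 − 9800 = 1.
  The first convergent with p² − 50·q² = 1 gives the fundamental solution (x₁, y₁) = (99, 14).
Step 2: Apply the recurrence (x_{n+1}, y_{n+1}) = (x₁x_n + 50y₁y_n, x₁y_n + y₁x_n) repeatedly.
  From (x_1, y_1) = (99, 14): x_2 = 99·99 + 50·14·14 = 19601; y_2 = 99·14 + 14·99 = 2772.
Step 3: Verify x_2² - 50·y_2² = 384199201 - 384199200 = 1 (should be 1). ✓

(x_1, y_1) = (99, 14); (x_2, y_2) = (19601, 2772).


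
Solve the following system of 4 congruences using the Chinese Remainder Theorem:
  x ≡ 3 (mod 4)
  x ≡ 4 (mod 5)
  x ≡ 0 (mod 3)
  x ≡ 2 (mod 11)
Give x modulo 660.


Product of moduli M = 4 · 5 · 3 · 11 = 660.
Merge one congruence at a time:
  Start: x ≡ 3 (mod 4).
  Combine with x ≡ 4 (mod 5); new modulus lcm = 20.
    Write x = 3 + 4·t and substitute into x ≡ 4 (mod 5): 4·t ≡ 4 − 3 = 1 (mod 5).
    The inverse of 4 mod 5 is 4 (since 4·4 = 16 = 3·5 + 1), so t ≡ 4·1 = 4 ≡ 4 (mod 5).
    Then x = 3 + 4·4 = 19, valid modulo lcm(4, 5) = 20: x ≡ 19 (mod 20).
  Combine with x ≡ 0 (mod 3); new modulus lcm = 60.
    Write x = 19 + 20·t and substitute into x ≡ 0 (mod 3): 20·t ≡ 0 − 19 = -19 (mod 3).
    Reduce coefficients mod 3: 2·t ≡ 2 (mod 3).
    The inverse of 2 mod 3 is 2 (since 2·2 = 4 = 1·3 + 1), so t ≡ 2·2 = 4 ≡ 1 (mod 3).
    Then x = 19 + 20·1 = 39, valid modulo lcm(20, 3) = 60: x ≡ 39 (mod 60).
  Combine with x ≡ 2 (mod 11); new modulus lcm = 660.
    Write x = 39 + 60·t and substitute into x ≡ 2 (mod 11): 60·t ≡ 2 − 39 = -37 (mod 11).
    Reduce coefficients mod 11: 5·t ≡ 7 (mod 11).
    The inverse of 5 mod 11 is 9 (since 5·9 = 45 = 4·11 + 1), so t ≡ 9·7 = 63 ≡ 8 (mod 11).
    Then x = 39 + 60·8 = 519, valid modulo lcm(60, 11) = 660: x ≡ 519 (mod 660).
Verify against each original: 519 mod 4 = 3, 519 mod 5 = 4, 519 mod 3 = 0, 519 mod 11 = 2.

x ≡ 519 (mod 660).
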